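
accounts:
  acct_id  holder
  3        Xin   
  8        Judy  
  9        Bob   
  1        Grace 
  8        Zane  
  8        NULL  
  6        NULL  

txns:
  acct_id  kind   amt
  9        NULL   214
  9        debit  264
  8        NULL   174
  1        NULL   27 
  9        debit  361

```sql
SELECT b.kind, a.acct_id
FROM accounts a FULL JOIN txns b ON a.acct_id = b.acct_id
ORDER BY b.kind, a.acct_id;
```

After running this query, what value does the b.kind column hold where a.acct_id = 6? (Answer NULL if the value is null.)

NULL

FULL OUTER JOIN keeps every row from both sides; unmatched rows get NULL for the other side's columns.
Matching on a.acct_id = b.acct_id.
- acct_id=3: no b row matches, row kept with b columns NULL.
- acct_id=8: 1 matching b row(s), so 1 row(s) emitted.
- acct_id=9: 3 matching b row(s), so 3 row(s) emitted.
- acct_id=1: 1 matching b row(s), so 1 row(s) emitted.
- acct_id=8: 1 matching b row(s), so 1 row(s) emitted.
- acct_id=8: 1 matching b row(s), so 1 row(s) emitted.
- acct_id=6: no b row matches, row kept with b columns NULL.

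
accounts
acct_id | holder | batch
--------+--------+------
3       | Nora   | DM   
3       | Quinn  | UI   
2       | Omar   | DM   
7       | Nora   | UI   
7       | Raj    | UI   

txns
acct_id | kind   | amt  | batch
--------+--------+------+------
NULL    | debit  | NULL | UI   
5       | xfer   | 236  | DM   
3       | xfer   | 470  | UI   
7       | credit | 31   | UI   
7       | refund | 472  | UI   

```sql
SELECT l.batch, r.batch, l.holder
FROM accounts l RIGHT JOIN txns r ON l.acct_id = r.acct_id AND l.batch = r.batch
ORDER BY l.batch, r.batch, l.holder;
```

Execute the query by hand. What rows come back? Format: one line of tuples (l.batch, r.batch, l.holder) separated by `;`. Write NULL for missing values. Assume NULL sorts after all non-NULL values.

RIGHT JOIN keeps every row from `txns`; unmatched rows get NULL for `accounts`'s columns.
Matching on l.acct_id = r.acct_id AND l.batch = r.batch. A NULL in a compared column never satisfies the condition.
Matched pairs: 5; unmatched r rows kept: 2.

(UI, UI, Nora); (UI, UI, Nora); (UI, UI, Quinn); (UI, UI, Raj); (UI, UI, Raj); (NULL, DM, NULL); (NULL, UI, NULL)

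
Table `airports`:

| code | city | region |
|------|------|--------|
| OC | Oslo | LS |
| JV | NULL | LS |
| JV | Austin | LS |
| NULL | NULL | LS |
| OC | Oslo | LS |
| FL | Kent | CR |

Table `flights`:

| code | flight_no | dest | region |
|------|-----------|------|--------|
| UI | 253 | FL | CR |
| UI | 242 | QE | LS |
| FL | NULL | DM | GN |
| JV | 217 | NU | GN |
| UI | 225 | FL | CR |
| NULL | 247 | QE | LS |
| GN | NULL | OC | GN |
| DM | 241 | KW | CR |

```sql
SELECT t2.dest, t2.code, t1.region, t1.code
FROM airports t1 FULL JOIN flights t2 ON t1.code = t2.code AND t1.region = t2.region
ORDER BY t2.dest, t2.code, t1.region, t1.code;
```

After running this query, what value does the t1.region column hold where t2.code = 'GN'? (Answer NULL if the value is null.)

NULL

FULL OUTER JOIN keeps every row from both sides; unmatched rows get NULL for the other side's columns.
Matching on t1.code = t2.code AND t1.region = t2.region. A NULL in a compared column never satisfies the condition.
Matched pairs: 0; unmatched t1 rows kept: 6; unmatched t2 rows kept: 8.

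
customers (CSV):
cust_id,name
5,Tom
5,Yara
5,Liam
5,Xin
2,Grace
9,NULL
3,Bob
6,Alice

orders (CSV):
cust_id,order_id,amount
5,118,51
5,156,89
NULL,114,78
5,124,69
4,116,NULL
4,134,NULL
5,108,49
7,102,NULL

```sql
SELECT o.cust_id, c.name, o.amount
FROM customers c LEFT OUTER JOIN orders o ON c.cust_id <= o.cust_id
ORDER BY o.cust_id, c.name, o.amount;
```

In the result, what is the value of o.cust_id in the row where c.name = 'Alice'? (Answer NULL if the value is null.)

LEFT JOIN keeps every row from `customers`; unmatched rows get NULL for `orders`'s columns.
Matching on c.cust_id <= o.cust_id. A NULL in a compared column never satisfies the condition.
- cust_id=5: 5 matching o row(s), so 5 row(s) emitted.
- cust_id=5: 5 matching o row(s), so 5 row(s) emitted.
- cust_id=5: 5 matching o row(s), so 5 row(s) emitted.
- cust_id=5: 5 matching o row(s), so 5 row(s) emitted.
- cust_id=2: 7 matching o row(s), so 7 row(s) emitted.
- cust_id=9: no o row matches, row kept with o columns NULL.
- cust_id=3: 7 matching o row(s), so 7 row(s) emitted.
- cust_id=6: 1 matching o row(s), so 1 row(s) emitted.

7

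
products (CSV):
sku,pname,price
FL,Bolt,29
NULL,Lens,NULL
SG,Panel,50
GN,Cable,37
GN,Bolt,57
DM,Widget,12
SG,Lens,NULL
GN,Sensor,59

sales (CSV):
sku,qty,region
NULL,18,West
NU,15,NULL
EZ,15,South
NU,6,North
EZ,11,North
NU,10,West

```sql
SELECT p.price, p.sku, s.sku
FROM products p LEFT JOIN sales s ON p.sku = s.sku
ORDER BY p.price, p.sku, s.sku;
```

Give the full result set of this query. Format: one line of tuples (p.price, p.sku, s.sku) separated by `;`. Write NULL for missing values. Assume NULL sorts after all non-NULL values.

(12, DM, NULL); (29, FL, NULL); (37, GN, NULL); (50, SG, NULL); (57, GN, NULL); (59, GN, NULL); (NULL, SG, NULL); (NULL, NULL, NULL)

LEFT JOIN keeps every row from `products`; unmatched rows get NULL for `sales`'s columns.
Matching on p.sku = s.sku. A NULL in a compared column never satisfies the condition.
- p[0] sku=FL → no match; kept with NULLs on the s side.
- p[1] sku=NULL → no match; kept with NULLs on the s side.
- p[2] sku=SG → no match; kept with NULLs on the s side.
- p[3] sku=GN → no match; kept with NULLs on the s side.
- p[4] sku=GN → no match; kept with NULLs on the s side.
- p[5] sku=DM → no match; kept with NULLs on the s side.
- p[6] sku=SG → no match; kept with NULLs on the s side.
- p[7] sku=GN → no match; kept with NULLs on the s side.
After projecting and ordering:
p.price | p.sku | s.sku
12 | DM | NULL
29 | FL | NULL
37 | GN | NULL
50 | SG | NULL
57 | GN | NULL
59 | GN | NULL
NULL | SG | NULL
NULL | NULL | NULL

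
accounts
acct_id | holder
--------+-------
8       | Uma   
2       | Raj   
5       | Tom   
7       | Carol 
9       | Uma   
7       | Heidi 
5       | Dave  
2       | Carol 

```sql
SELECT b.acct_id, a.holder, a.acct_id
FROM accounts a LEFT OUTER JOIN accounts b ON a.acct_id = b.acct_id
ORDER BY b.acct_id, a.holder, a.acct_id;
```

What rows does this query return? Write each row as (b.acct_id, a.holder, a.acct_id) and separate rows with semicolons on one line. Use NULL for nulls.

(2, Carol, 2); (2, Carol, 2); (2, Raj, 2); (2, Raj, 2); (5, Dave, 5); (5, Dave, 5); (5, Tom, 5); (5, Tom, 5); (7, Carol, 7); (7, Carol, 7); (7, Heidi, 7); (7, Heidi, 7); (8, Uma, 8); (9, Uma, 9)

LEFT JOIN keeps every row from `accounts a`; unmatched rows get NULL for `accounts b`'s columns.
Matching on a.acct_id = b.acct_id.
Matched pairs: 14; unmatched a rows kept: 0.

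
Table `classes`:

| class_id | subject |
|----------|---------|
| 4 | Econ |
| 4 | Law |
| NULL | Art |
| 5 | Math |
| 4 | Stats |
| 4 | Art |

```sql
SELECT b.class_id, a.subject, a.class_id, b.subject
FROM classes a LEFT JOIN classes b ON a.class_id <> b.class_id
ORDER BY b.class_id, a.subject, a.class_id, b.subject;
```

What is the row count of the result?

LEFT JOIN keeps every row from `classes a`; unmatched rows get NULL for `classes b`'s columns.
Matching on a.class_id <> b.class_id. A NULL in a compared column never satisfies the condition.
Matched pairs: 8; unmatched a rows kept: 1.
Total: 8 matched + 1 padded = 9 rows.

9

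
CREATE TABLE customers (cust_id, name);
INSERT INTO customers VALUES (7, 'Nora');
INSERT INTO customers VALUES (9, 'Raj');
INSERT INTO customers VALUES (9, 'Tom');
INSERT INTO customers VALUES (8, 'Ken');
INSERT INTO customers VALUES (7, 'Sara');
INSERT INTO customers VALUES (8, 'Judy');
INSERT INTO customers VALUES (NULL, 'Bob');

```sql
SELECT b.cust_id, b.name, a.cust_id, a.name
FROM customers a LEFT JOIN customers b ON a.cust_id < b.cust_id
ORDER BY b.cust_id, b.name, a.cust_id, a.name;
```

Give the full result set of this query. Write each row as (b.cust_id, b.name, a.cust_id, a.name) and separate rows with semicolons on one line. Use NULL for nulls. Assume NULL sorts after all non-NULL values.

(8, Judy, 7, Nora); (8, Judy, 7, Sara); (8, Ken, 7, Nora); (8, Ken, 7, Sara); (9, Raj, 7, Nora); (9, Raj, 7, Sara); (9, Raj, 8, Judy); (9, Raj, 8, Ken); (9, Tom, 7, Nora); (9, Tom, 7, Sara); (9, Tom, 8, Judy); (9, Tom, 8, Ken); (NULL, NULL, 9, Raj); (NULL, NULL, 9, Tom); (NULL, NULL, NULL, Bob)

LEFT JOIN keeps every row from `customers a`; unmatched rows get NULL for `customers b`'s columns.
Matching on a.cust_id < b.cust_id. A NULL in a compared column never satisfies the condition.
- a (cust_id=7) pairs with 4 row(s) of b.
- a (cust_id=9) has no partner → padded with NULL.
- a (cust_id=9) has no partner → padded with NULL.
- a (cust_id=8) pairs with 2 row(s) of b.
- a (cust_id=7) pairs with 4 row(s) of b.
- a (cust_id=8) pairs with 2 row(s) of b.
- a (cust_id=NULL) has no partner → padded with NULL.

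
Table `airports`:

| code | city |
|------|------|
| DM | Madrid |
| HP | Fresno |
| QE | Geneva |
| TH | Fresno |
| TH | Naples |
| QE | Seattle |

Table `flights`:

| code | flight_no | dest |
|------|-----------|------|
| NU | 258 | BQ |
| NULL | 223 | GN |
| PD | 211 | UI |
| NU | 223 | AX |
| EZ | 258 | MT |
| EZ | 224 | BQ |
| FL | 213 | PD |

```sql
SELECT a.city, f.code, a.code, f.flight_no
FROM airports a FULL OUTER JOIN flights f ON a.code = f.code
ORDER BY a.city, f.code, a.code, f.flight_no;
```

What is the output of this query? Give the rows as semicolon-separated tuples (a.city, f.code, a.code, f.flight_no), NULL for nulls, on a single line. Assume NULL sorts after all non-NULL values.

FULL OUTER JOIN keeps every row from both sides; unmatched rows get NULL for the other side's columns.
Matching on a.code = f.code. A NULL in a compared column never satisfies the condition.
- a (code=DM) has no partner → padded with NULL.
- a (code=HP) has no partner → padded with NULL.
- a (code=QE) has no partner → padded with NULL.
- a (code=TH) has no partner → padded with NULL.
- a (code=TH) has no partner → padded with NULL.
- a (code=QE) has no partner → padded with NULL.
- 7 row(s) from f found no a partner → padded with NULL.

(Fresno, NULL, HP, NULL); (Fresno, NULL, TH, NULL); (Geneva, NULL, QE, NULL); (Madrid, NULL, DM, NULL); (Naples, NULL, TH, NULL); (Seattle, NULL, QE, NULL); (NULL, EZ, NULL, 224); (NULL, EZ, NULL, 258); (NULL, FL, NULL, 213); (NULL, NU, NULL, 223); (NULL, NU, NULL, 258); (NULL, PD, NULL, 211); (NULL, NULL, NULL, 223)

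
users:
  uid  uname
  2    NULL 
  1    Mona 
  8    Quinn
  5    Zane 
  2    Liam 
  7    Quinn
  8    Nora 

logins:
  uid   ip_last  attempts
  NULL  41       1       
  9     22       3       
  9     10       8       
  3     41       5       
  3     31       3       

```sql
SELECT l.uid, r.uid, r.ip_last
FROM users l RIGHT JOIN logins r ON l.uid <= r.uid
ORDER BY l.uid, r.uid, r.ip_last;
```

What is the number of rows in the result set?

21

RIGHT JOIN keeps every row from `logins`; unmatched rows get NULL for `users`'s columns.
Matching on l.uid <= r.uid. A NULL in a compared column never satisfies the condition.
- l row (uid=2): matches 4 r row(s) → 4 output row(s).
- l row (uid=1): matches 4 r row(s) → 4 output row(s).
- l row (uid=8): matches 2 r row(s) → 2 output row(s).
- l row (uid=5): matches 2 r row(s) → 2 output row(s).
- l row (uid=2): matches 4 r row(s) → 4 output row(s).
- l row (uid=7): matches 2 r row(s) → 2 output row(s).
- l row (uid=8): matches 2 r row(s) → 2 output row(s).
- 1 r row(s) had no l match → kept, l columns NULL.
Total: 20 matched + 1 padded = 21 rows.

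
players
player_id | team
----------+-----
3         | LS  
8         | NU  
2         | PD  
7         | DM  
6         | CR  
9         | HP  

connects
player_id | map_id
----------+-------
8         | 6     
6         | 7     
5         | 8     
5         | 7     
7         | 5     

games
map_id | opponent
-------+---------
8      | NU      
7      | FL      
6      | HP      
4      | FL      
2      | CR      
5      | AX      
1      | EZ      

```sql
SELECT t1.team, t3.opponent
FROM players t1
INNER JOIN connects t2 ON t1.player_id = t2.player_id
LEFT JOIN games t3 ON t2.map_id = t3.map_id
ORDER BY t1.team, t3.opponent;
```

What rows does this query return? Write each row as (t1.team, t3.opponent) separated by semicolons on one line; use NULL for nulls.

(CR, FL); (DM, AX); (NU, HP)

Joins associate left-to-right: players INNER JOIN connects on player_id gives 3 intermediate row(s).
Then LEFT JOIN `games t3` on map_id: each of those 3 rows is kept; rows whose t2.map_id has no match in t3 get NULL for t3's columns.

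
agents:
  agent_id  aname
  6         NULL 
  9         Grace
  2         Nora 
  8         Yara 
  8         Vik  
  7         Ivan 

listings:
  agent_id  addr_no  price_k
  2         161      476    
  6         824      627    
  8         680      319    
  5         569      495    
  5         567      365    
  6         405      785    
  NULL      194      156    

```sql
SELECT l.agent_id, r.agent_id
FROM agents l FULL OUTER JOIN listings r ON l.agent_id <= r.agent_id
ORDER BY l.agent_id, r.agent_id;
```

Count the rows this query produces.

FULL OUTER JOIN keeps every row from both sides; unmatched rows get NULL for the other side's columns.
Matching on l.agent_id <= r.agent_id. A NULL in a compared column never satisfies the condition.
- l[0] agent_id=6 → 3 match(es) in r → 3 row(s).
- l[1] agent_id=9 → no match; kept with NULLs on the r side.
- l[2] agent_id=2 → 6 match(es) in r → 6 row(s).
- l[3] agent_id=8 → 1 match(es) in r → 1 row(s).
- l[4] agent_id=8 → 1 match(es) in r → 1 row(s).
- l[5] agent_id=7 → 1 match(es) in r → 1 row(s).
- 1 row(s) from r found no l partner → padded with NULL.
Total: 12 matched + 2 padded = 14 rows.

14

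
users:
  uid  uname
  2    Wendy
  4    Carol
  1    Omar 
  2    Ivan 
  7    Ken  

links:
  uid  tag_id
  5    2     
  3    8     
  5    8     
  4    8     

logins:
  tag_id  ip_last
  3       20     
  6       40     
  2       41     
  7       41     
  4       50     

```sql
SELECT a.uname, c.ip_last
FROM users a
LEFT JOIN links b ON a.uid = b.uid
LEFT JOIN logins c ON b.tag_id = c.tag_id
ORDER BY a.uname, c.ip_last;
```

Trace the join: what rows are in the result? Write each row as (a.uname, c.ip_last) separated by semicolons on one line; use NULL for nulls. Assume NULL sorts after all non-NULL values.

(Carol, NULL); (Ivan, NULL); (Ken, NULL); (Omar, NULL); (Wendy, NULL)

Joins associate left-to-right: users LEFT JOIN links on uid gives 5 intermediate row(s).
Then LEFT JOIN `logins c` on tag_id: each of those 5 rows is kept; rows whose b.tag_id has no match in c get NULL for c's columns.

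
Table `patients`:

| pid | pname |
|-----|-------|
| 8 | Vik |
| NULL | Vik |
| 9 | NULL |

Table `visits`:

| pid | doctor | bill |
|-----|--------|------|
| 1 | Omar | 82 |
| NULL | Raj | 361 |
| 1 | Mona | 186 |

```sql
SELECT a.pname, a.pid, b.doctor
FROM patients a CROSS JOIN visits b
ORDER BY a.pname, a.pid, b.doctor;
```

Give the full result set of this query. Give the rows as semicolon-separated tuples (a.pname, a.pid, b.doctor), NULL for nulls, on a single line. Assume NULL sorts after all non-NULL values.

(Vik, 8, Mona); (Vik, 8, Omar); (Vik, 8, Raj); (Vik, NULL, Mona); (Vik, NULL, Omar); (Vik, NULL, Raj); (NULL, 9, Mona); (NULL, 9, Omar); (NULL, 9, Raj)

CROSS JOIN pairs every row of `patients` with every row of `visits`: 3 × 3 = 9 rows.
After projecting and ordering:
a.pname | a.pid | b.doctor
Vik | 8 | Mona
Vik | 8 | Omar
Vik | 8 | Raj
Vik | NULL | Mona
Vik | NULL | Omar
Vik | NULL | Raj
NULL | 9 | Mona
NULL | 9 | Omar
NULL | 9 | Raj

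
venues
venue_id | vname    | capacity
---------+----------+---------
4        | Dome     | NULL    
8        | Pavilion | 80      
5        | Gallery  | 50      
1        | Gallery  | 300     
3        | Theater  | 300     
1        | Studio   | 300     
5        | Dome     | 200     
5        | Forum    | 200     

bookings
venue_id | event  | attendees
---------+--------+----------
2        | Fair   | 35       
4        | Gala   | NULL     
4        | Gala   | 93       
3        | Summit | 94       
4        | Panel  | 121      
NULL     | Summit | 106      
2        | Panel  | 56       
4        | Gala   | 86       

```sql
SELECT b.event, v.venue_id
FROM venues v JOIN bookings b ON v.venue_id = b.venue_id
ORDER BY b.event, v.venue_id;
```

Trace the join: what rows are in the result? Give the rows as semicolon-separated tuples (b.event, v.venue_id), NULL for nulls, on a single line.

INNER JOIN keeps only pairs where the ON condition holds.
Matching on v.venue_id = b.venue_id. A NULL in a compared column never satisfies the condition.
Matched pairs: 5.

(Gala, 4); (Gala, 4); (Gala, 4); (Panel, 4); (Summit, 3)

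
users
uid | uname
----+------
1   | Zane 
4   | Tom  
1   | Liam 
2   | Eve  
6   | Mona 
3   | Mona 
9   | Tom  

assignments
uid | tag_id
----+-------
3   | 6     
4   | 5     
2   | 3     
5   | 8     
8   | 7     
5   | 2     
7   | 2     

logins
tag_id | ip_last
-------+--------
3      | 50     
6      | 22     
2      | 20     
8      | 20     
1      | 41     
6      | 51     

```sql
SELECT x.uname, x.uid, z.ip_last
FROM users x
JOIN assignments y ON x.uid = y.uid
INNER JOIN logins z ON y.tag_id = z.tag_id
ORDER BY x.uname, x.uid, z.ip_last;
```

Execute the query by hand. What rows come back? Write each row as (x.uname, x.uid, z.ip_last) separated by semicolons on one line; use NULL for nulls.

Evaluate left to right. First `users x INNER JOIN assignments y` on uid: 3 row(s).
Then INNER JOIN `logins z` on tag_id: keep only rows whose y.tag_id appears in z.

(Eve, 2, 50); (Mona, 3, 22); (Mona, 3, 51)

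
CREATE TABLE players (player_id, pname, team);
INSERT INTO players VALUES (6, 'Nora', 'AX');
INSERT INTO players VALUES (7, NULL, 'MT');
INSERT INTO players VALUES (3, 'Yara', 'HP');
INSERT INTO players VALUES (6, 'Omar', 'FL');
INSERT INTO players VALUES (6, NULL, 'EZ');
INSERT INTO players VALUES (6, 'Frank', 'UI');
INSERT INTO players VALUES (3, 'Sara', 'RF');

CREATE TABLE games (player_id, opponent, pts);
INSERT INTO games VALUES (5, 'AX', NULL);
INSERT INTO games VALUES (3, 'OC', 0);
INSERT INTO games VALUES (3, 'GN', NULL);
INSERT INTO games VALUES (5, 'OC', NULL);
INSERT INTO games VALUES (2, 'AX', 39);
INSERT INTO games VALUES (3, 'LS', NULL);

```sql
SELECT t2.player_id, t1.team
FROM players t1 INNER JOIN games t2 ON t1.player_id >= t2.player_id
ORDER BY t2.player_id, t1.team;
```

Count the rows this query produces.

INNER JOIN keeps only pairs where the ON condition holds.
Matching on t1.player_id >= t2.player_id.
- t1 (player_id=6) pairs with 6 row(s) of t2.
- t1 (player_id=7) pairs with 6 row(s) of t2.
- t1 (player_id=3) pairs with 4 row(s) of t2.
- t1 (player_id=6) pairs with 6 row(s) of t2.
- t1 (player_id=6) pairs with 6 row(s) of t2.
- t1 (player_id=6) pairs with 6 row(s) of t2.
- t1 (player_id=3) pairs with 4 row(s) of t2.
Total: 38 rows.

38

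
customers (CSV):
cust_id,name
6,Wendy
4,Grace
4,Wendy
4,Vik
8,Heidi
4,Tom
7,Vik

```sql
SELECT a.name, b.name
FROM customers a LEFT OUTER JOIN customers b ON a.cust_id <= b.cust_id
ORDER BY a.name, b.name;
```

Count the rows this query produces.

34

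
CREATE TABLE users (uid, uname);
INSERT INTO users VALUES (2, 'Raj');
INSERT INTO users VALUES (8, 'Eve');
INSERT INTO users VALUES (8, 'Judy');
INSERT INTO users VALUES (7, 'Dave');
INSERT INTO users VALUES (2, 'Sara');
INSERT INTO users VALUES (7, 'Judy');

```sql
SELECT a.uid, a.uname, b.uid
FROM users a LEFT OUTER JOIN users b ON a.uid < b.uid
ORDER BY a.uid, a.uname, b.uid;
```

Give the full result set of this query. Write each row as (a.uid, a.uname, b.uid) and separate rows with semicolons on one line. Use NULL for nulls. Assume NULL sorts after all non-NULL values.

LEFT JOIN keeps every row from `users a`; unmatched rows get NULL for `users b`'s columns.
Matching on a.uid < b.uid.
- a (uid=2) pairs with 4 row(s) of b.
- a (uid=8) has no partner → padded with NULL.
- a (uid=8) has no partner → padded with NULL.
- a (uid=7) pairs with 2 row(s) of b.
- a (uid=2) pairs with 4 row(s) of b.
- a (uid=7) pairs with 2 row(s) of b.

(2, Raj, 7); (2, Raj, 7); (2, Raj, 8); (2, Raj, 8); (2, Sara, 7); (2, Sara, 7); (2, Sara, 8); (2, Sara, 8); (7, Dave, 8); (7, Dave, 8); (7, Judy, 8); (7, Judy, 8); (8, Eve, NULL); (8, Judy, NULL)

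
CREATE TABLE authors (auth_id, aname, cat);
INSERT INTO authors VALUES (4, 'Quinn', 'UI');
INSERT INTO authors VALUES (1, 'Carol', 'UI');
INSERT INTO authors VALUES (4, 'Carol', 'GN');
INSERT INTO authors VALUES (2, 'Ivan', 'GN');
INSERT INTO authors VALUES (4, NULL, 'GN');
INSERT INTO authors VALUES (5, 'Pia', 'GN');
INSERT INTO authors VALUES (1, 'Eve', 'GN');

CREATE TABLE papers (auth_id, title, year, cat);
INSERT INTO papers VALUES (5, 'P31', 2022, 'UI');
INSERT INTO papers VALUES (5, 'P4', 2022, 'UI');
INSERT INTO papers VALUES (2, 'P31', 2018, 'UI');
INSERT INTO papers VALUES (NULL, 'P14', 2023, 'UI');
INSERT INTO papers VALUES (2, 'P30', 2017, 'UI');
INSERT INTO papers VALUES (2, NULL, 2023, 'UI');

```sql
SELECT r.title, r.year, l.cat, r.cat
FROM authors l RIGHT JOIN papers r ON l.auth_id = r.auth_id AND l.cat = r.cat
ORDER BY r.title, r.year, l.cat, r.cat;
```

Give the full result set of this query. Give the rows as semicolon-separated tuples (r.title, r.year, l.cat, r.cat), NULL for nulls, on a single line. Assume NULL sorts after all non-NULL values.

RIGHT JOIN keeps every row from `papers`; unmatched rows get NULL for `authors`'s columns.
Matching on l.auth_id = r.auth_id AND l.cat = r.cat. A NULL in a compared column never satisfies the condition.
Matched pairs: 0; unmatched r rows kept: 6.

(P14, 2023, NULL, UI); (P30, 2017, NULL, UI); (P31, 2018, NULL, UI); (P31, 2022, NULL, UI); (P4, 2022, NULL, UI); (NULL, 2023, NULL, UI)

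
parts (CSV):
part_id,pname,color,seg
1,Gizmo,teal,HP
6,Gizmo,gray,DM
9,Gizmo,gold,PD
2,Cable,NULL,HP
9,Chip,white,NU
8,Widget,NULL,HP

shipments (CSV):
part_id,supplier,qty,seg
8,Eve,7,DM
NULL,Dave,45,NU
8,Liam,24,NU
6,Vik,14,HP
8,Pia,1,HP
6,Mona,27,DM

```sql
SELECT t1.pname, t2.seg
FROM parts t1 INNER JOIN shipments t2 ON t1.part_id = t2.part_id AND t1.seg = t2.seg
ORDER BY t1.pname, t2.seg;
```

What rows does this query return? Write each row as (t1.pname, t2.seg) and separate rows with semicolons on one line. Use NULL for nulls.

INNER JOIN keeps only pairs where the ON condition holds.
Matching on t1.part_id = t2.part_id AND t1.seg = t2.seg. A NULL in a compared column never satisfies the condition.
- t1[0] part_id=1, seg=HP → no match; dropped.
- t1[1] part_id=6, seg=DM → 1 match(es) in t2 → 1 row(s).
- t1[2] part_id=9, seg=PD → no match; dropped.
- t1[3] part_id=2, seg=HP → no match; dropped.
- t1[4] part_id=9, seg=NU → no match; dropped.
- t1[5] part_id=8, seg=HP → 1 match(es) in t2 → 1 row(s).
After projecting and ordering:
t1.pname | t2.seg
Gizmo | DM
Widget | HP

(Gizmo, DM); (Widget, HP)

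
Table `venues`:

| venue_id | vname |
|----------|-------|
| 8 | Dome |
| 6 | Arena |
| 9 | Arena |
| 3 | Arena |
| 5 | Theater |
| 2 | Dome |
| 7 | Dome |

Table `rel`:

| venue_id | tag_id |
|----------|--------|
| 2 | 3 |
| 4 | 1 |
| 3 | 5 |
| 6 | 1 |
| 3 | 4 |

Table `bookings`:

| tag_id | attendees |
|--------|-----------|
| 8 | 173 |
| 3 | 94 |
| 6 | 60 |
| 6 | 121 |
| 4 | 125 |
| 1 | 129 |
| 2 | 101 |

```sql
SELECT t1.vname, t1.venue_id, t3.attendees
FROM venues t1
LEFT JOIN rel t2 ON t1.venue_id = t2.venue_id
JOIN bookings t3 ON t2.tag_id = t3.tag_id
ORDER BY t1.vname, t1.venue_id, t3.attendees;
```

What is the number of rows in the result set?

3

Step 1 — t1 LEFT JOIN t2 on venue_id → 8 row(s).
Then INNER JOIN `bookings t3` on tag_id: keep only rows whose t2.tag_id appears in t3.
Result: 3 row(s).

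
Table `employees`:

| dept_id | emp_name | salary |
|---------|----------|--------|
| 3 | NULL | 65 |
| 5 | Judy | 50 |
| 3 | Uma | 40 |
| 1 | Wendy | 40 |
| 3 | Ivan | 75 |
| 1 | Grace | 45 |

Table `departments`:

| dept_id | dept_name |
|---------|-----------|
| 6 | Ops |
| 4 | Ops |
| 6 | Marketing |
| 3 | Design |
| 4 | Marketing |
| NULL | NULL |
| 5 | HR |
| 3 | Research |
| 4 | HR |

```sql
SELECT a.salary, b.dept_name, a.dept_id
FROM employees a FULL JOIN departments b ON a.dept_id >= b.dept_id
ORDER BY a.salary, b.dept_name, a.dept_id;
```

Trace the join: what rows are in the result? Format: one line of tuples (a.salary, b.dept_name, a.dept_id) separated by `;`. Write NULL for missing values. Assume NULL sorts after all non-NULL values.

(40, Design, 3); (40, Research, 3); (40, NULL, 1); (45, NULL, 1); (50, Design, 5); (50, HR, 5); (50, HR, 5); (50, Marketing, 5); (50, Ops, 5); (50, Research, 5); (65, Design, 3); (65, Research, 3); (75, Design, 3); (75, Research, 3); (NULL, Marketing, NULL); (NULL, Ops, NULL); (NULL, NULL, NULL)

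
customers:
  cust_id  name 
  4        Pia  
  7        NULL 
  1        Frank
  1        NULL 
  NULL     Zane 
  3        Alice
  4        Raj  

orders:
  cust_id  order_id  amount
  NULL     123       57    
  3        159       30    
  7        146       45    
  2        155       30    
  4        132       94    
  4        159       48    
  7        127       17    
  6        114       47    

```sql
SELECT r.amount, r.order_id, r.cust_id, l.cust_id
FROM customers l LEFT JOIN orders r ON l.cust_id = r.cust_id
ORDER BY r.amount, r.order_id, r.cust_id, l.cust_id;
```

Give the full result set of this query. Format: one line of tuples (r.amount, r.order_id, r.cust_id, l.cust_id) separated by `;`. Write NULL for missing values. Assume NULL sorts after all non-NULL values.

(17, 127, 7, 7); (30, 159, 3, 3); (45, 146, 7, 7); (48, 159, 4, 4); (48, 159, 4, 4); (94, 132, 4, 4); (94, 132, 4, 4); (NULL, NULL, NULL, 1); (NULL, NULL, NULL, 1); (NULL, NULL, NULL, NULL)

LEFT JOIN keeps every row from `customers`; unmatched rows get NULL for `orders`'s columns.
Matching on l.cust_id = r.cust_id. A NULL in a compared column never satisfies the condition.
- cust_id=4: 2 matching r row(s), so 2 row(s) emitted.
- cust_id=7: 2 matching r row(s), so 2 row(s) emitted.
- cust_id=1: no r row matches, row kept with r columns NULL.
- cust_id=1: no r row matches, row kept with r columns NULL.
- cust_id=NULL: no r row matches, row kept with r columns NULL.
- cust_id=3: 1 matching r row(s), so 1 row(s) emitted.
- cust_id=4: 2 matching r row(s), so 2 row(s) emitted.
After projecting and ordering:
r.amount | r.order_id | r.cust_id | l.cust_id
17 | 127 | 7 | 7
30 | 159 | 3 | 3
45 | 146 | 7 | 7
48 | 159 | 4 | 4
48 | 159 | 4 | 4
94 | 132 | 4 | 4
94 | 132 | 4 | 4
NULL | NULL | NULL | 1
NULL | NULL | NULL | 1
NULL | NULL | NULL | NULL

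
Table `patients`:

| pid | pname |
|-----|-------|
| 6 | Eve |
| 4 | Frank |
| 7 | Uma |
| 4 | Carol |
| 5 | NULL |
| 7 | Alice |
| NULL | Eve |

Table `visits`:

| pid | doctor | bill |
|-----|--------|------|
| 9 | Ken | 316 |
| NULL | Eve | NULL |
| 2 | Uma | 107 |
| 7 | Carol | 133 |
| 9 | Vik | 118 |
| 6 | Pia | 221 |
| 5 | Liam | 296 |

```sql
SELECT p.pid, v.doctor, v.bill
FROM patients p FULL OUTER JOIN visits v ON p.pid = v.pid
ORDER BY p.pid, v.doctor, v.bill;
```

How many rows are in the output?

11

FULL OUTER JOIN keeps every row from both sides; unmatched rows get NULL for the other side's columns.
Matching on p.pid = v.pid. A NULL in a compared column never satisfies the condition.
- p (pid=6) pairs with 1 row(s) of v.
- p (pid=4) has no partner → padded with NULL.
- p (pid=7) pairs with 1 row(s) of v.
- p (pid=4) has no partner → padded with NULL.
- p (pid=5) pairs with 1 row(s) of v.
- p (pid=7) pairs with 1 row(s) of v.
- p (pid=NULL) has no partner → padded with NULL.
- 4 row(s) from v found no p partner → padded with NULL.
Total: 4 matched + 7 padded = 11 rows.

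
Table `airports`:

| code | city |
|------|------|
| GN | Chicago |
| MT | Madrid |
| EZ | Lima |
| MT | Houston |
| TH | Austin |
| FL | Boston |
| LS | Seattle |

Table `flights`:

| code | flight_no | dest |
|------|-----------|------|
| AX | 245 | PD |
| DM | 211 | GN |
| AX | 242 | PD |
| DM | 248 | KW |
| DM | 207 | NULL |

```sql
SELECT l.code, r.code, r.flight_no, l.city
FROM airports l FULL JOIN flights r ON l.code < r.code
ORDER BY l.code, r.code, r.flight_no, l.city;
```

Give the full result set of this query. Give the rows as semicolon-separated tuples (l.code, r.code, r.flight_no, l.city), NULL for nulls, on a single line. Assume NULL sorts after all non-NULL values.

(EZ, NULL, NULL, Lima); (FL, NULL, NULL, Boston); (GN, NULL, NULL, Chicago); (LS, NULL, NULL, Seattle); (MT, NULL, NULL, Houston); (MT, NULL, NULL, Madrid); (TH, NULL, NULL, Austin); (NULL, AX, 242, NULL); (NULL, AX, 245, NULL); (NULL, DM, 207, NULL); (NULL, DM, 211, NULL); (NULL, DM, 248, NULL)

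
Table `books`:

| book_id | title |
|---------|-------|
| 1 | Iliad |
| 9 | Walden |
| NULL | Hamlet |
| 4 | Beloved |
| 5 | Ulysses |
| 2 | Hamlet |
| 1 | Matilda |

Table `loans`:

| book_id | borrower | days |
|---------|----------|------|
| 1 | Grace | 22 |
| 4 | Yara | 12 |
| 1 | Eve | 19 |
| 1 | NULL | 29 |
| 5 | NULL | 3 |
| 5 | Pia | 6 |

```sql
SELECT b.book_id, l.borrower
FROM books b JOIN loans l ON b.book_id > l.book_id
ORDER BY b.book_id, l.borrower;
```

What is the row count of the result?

16

INNER JOIN keeps only pairs where the ON condition holds.
Matching on b.book_id > l.book_id. A NULL in a compared column never satisfies the condition.
- b[0] book_id=1 → no match; dropped.
- b[1] book_id=9 → 6 match(es) in l → 6 row(s).
- b[2] book_id=NULL → no match; dropped.
- b[3] book_id=4 → 3 match(es) in l → 3 row(s).
- b[4] book_id=5 → 4 match(es) in l → 4 row(s).
- b[5] book_id=2 → 3 match(es) in l → 3 row(s).
- b[6] book_id=1 → no match; dropped.
Total: 16 rows.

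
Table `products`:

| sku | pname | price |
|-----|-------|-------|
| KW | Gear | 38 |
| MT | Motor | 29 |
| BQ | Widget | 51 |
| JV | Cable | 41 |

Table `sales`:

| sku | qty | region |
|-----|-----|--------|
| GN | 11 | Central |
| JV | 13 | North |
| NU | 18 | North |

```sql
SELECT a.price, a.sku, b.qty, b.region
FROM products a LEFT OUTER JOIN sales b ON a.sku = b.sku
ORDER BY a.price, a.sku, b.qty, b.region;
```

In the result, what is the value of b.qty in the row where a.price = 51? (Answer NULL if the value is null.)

NULL

LEFT JOIN keeps every row from `products`; unmatched rows get NULL for `sales`'s columns.
Matching on a.sku = b.sku.
Matched pairs: 1; unmatched a rows kept: 3.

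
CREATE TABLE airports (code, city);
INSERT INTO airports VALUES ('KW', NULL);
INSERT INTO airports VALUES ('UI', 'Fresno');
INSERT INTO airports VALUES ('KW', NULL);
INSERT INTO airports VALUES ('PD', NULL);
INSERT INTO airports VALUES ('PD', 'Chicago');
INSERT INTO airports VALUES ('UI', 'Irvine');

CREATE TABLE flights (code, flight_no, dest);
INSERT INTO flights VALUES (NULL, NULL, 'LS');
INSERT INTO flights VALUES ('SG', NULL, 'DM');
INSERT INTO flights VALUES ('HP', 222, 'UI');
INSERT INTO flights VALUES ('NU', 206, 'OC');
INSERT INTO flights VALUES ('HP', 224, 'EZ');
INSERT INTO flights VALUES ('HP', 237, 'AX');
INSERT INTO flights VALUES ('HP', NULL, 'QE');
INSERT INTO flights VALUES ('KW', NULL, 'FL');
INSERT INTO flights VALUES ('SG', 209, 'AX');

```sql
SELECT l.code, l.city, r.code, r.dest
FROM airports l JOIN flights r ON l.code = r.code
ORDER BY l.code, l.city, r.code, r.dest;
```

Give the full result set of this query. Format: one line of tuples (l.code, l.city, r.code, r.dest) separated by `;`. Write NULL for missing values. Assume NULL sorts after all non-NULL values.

INNER JOIN keeps only pairs where the ON condition holds.
Matching on l.code = r.code. A NULL in a compared column never satisfies the condition.
- l[0] code=KW → 1 match(es) in r → 1 row(s).
- l[1] code=UI → no match; dropped.
- l[2] code=KW → 1 match(es) in r → 1 row(s).
- l[3] code=PD → no match; dropped.
- l[4] code=PD → no match; dropped.
- l[5] code=UI → no match; dropped.
After projecting and ordering:
l.code | l.city | r.code | r.dest
KW | NULL | KW | FL
KW | NULL | KW | FL

(KW, NULL, KW, FL); (KW, NULL, KW, FL)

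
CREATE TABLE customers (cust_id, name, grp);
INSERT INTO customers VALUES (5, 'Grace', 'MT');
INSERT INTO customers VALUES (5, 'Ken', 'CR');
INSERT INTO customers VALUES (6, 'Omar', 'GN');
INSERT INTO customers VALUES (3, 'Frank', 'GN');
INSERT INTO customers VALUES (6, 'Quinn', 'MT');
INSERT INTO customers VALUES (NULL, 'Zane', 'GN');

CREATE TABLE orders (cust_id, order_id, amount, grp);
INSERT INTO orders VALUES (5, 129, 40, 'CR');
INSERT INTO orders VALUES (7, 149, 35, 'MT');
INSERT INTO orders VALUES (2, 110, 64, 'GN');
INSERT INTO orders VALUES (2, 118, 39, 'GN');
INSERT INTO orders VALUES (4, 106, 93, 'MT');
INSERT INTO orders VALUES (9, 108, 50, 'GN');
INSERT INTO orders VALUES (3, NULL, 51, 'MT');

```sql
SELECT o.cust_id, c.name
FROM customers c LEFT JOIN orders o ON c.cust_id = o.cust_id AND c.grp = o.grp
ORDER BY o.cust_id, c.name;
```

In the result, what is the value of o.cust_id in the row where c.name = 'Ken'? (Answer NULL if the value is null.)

LEFT JOIN keeps every row from `customers`; unmatched rows get NULL for `orders`'s columns.
Matching on c.cust_id = o.cust_id AND c.grp = o.grp. A NULL in a compared column never satisfies the condition.
- cust_id=5, grp=MT: no o row matches, row kept with o columns NULL.
- cust_id=5, grp=CR: 1 matching o row(s), so 1 row(s) emitted.
- cust_id=6, grp=GN: no o row matches, row kept with o columns NULL.
- cust_id=3, grp=GN: no o row matches, row kept with o columns NULL.
- cust_id=6, grp=MT: no o row matches, row kept with o columns NULL.
- cust_id=NULL, grp=GN: no o row matches, row kept with o columns NULL.

5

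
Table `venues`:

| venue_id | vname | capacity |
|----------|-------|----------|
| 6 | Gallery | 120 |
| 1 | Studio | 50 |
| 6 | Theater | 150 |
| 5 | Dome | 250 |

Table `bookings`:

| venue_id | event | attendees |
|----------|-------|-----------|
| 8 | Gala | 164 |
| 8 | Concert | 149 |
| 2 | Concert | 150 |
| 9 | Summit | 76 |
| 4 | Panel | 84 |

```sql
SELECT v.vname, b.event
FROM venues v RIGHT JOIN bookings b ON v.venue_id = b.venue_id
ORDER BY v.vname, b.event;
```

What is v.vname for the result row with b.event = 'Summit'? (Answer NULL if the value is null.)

NULL

RIGHT JOIN keeps every row from `bookings`; unmatched rows get NULL for `venues`'s columns.
Matching on v.venue_id = b.venue_id.
- venue_id=6: no matching b row.
- venue_id=1: no matching b row.
- venue_id=6: no matching b row.
- venue_id=5: no matching b row.
- 5 row(s) from b found no v partner → padded with NULL.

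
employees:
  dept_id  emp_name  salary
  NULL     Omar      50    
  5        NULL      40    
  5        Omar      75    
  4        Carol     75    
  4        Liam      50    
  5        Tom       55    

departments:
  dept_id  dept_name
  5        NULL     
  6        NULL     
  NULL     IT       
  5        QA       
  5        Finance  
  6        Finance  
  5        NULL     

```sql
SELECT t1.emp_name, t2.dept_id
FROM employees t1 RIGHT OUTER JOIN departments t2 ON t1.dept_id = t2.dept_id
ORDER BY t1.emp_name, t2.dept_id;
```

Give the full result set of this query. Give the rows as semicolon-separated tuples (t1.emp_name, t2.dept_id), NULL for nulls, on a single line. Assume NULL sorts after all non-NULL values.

(Omar, 5); (Omar, 5); (Omar, 5); (Omar, 5); (Tom, 5); (Tom, 5); (Tom, 5); (Tom, 5); (NULL, 5); (NULL, 5); (NULL, 5); (NULL, 5); (NULL, 6); (NULL, 6); (NULL, NULL)

RIGHT JOIN keeps every row from `departments`; unmatched rows get NULL for `employees`'s columns.
Matching on t1.dept_id = t2.dept_id. A NULL in a compared column never satisfies the condition.
- t1[0] dept_id=NULL → no match.
- t1[1] dept_id=5 → 4 match(es) in t2 → 4 row(s).
- t1[2] dept_id=5 → 4 match(es) in t2 → 4 row(s).
- t1[3] dept_id=4 → no match.
- t1[4] dept_id=4 → no match.
- t1[5] dept_id=5 → 4 match(es) in t2 → 4 row(s).
- 3 t2 row(s) had no t1 match → kept, t1 columns NULL.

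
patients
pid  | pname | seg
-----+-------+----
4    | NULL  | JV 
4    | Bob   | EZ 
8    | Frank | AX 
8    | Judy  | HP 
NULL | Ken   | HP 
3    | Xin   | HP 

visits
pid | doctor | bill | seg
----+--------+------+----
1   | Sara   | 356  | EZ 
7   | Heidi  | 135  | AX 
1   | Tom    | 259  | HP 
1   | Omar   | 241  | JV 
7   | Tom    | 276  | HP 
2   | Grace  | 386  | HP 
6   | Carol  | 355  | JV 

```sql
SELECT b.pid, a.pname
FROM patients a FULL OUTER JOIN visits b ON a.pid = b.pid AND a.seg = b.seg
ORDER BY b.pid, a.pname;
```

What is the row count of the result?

13

FULL OUTER JOIN keeps every row from both sides; unmatched rows get NULL for the other side's columns.
Matching on a.pid = b.pid AND a.seg = b.seg. A NULL in a compared column never satisfies the condition.
- a row (pid=4, seg=JV): no match → kept, b columns NULL.
- a row (pid=4, seg=EZ): no match → kept, b columns NULL.
- a row (pid=8, seg=AX): no match → kept, b columns NULL.
- a row (pid=8, seg=HP): no match → kept, b columns NULL.
- a row (pid=NULL, seg=HP): no match → kept, b columns NULL.
- a row (pid=3, seg=HP): no match → kept, b columns NULL.
- 7 row(s) from b found no a partner → padded with NULL.
Total: 0 matched + 13 padded = 13 rows.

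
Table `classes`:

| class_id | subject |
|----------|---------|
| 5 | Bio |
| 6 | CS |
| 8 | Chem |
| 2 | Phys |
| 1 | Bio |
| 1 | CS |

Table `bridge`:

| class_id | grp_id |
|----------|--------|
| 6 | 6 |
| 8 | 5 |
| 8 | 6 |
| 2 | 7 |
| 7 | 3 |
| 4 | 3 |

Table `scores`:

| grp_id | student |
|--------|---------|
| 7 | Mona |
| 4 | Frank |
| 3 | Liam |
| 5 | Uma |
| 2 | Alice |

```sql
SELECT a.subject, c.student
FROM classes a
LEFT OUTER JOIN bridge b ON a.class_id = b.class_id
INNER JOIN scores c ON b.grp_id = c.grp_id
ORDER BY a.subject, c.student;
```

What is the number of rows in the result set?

2

Evaluate left to right. First `classes a LEFT JOIN bridge b` on class_id: 7 row(s).
Then INNER JOIN `scores c` on grp_id: keep only rows whose b.grp_id appears in c.
Result: 2 row(s).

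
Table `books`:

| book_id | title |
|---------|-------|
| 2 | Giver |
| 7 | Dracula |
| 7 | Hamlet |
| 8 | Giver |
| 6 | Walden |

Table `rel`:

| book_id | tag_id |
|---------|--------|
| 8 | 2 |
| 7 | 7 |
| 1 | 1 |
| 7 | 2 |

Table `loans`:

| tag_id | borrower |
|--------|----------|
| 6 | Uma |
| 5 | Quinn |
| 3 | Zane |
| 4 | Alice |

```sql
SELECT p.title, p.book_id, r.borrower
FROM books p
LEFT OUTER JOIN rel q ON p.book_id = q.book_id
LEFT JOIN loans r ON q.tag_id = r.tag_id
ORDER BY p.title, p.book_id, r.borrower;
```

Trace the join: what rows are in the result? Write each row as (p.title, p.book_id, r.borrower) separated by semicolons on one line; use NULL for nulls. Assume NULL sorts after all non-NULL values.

Step 1 — p LEFT JOIN q on book_id → 7 row(s).
Then LEFT JOIN `loans r` on tag_id: each of those 7 rows is kept; rows whose q.tag_id has no match in r get NULL for r's columns.

(Dracula, 7, NULL); (Dracula, 7, NULL); (Giver, 2, NULL); (Giver, 8, NULL); (Hamlet, 7, NULL); (Hamlet, 7, NULL); (Walden, 6, NULL)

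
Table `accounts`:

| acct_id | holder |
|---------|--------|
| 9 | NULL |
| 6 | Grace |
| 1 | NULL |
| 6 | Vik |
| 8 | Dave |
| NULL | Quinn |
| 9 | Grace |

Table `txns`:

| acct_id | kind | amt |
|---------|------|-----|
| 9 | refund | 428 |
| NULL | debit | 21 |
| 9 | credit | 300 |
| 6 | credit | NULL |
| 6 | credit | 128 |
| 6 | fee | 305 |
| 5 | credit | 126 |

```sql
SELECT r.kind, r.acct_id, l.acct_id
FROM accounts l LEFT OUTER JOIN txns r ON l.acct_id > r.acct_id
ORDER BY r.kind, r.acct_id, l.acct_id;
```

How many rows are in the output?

16

LEFT JOIN keeps every row from `accounts`; unmatched rows get NULL for `txns`'s columns.
Matching on l.acct_id > r.acct_id. A NULL in a compared column never satisfies the condition.
- acct_id=9: 4 matching r row(s), so 4 row(s) emitted.
- acct_id=6: 1 matching r row(s), so 1 row(s) emitted.
- acct_id=1: no r row matches, row kept with r columns NULL.
- acct_id=6: 1 matching r row(s), so 1 row(s) emitted.
- acct_id=8: 4 matching r row(s), so 4 row(s) emitted.
- acct_id=NULL: no r row matches, row kept with r columns NULL.
- acct_id=9: 4 matching r row(s), so 4 row(s) emitted.
Total: 14 matched + 2 padded = 16 rows.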